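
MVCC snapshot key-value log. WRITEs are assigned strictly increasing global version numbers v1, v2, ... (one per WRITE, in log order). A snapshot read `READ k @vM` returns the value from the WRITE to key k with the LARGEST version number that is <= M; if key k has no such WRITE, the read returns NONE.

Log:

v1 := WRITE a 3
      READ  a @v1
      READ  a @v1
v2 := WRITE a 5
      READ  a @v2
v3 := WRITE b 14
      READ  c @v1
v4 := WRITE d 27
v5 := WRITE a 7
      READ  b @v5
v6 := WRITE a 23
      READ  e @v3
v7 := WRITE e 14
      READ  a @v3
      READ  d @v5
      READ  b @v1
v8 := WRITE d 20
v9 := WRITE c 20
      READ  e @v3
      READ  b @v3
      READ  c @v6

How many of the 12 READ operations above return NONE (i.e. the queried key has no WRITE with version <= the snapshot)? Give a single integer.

Answer: 5

Derivation:
v1: WRITE a=3  (a history now [(1, 3)])
READ a @v1: history=[(1, 3)] -> pick v1 -> 3
READ a @v1: history=[(1, 3)] -> pick v1 -> 3
v2: WRITE a=5  (a history now [(1, 3), (2, 5)])
READ a @v2: history=[(1, 3), (2, 5)] -> pick v2 -> 5
v3: WRITE b=14  (b history now [(3, 14)])
READ c @v1: history=[] -> no version <= 1 -> NONE
v4: WRITE d=27  (d history now [(4, 27)])
v5: WRITE a=7  (a history now [(1, 3), (2, 5), (5, 7)])
READ b @v5: history=[(3, 14)] -> pick v3 -> 14
v6: WRITE a=23  (a history now [(1, 3), (2, 5), (5, 7), (6, 23)])
READ e @v3: history=[] -> no version <= 3 -> NONE
v7: WRITE e=14  (e history now [(7, 14)])
READ a @v3: history=[(1, 3), (2, 5), (5, 7), (6, 23)] -> pick v2 -> 5
READ d @v5: history=[(4, 27)] -> pick v4 -> 27
READ b @v1: history=[(3, 14)] -> no version <= 1 -> NONE
v8: WRITE d=20  (d history now [(4, 27), (8, 20)])
v9: WRITE c=20  (c history now [(9, 20)])
READ e @v3: history=[(7, 14)] -> no version <= 3 -> NONE
READ b @v3: history=[(3, 14)] -> pick v3 -> 14
READ c @v6: history=[(9, 20)] -> no version <= 6 -> NONE
Read results in order: ['3', '3', '5', 'NONE', '14', 'NONE', '5', '27', 'NONE', 'NONE', '14', 'NONE']
NONE count = 5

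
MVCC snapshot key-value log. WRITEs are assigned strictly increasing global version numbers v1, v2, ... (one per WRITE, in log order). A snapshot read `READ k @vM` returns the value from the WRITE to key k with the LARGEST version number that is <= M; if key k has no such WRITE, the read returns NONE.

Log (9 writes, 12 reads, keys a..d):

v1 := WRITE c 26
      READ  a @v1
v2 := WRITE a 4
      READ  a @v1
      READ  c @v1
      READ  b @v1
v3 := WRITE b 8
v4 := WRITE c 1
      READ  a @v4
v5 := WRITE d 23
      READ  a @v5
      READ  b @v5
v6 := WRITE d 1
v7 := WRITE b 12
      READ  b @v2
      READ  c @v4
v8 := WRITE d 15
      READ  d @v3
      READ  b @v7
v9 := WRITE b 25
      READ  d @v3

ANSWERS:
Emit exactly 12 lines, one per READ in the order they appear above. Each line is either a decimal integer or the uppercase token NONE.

Answer: NONE
NONE
26
NONE
4
4
8
NONE
1
NONE
12
NONE

Derivation:
v1: WRITE c=26  (c history now [(1, 26)])
READ a @v1: history=[] -> no version <= 1 -> NONE
v2: WRITE a=4  (a history now [(2, 4)])
READ a @v1: history=[(2, 4)] -> no version <= 1 -> NONE
READ c @v1: history=[(1, 26)] -> pick v1 -> 26
READ b @v1: history=[] -> no version <= 1 -> NONE
v3: WRITE b=8  (b history now [(3, 8)])
v4: WRITE c=1  (c history now [(1, 26), (4, 1)])
READ a @v4: history=[(2, 4)] -> pick v2 -> 4
v5: WRITE d=23  (d history now [(5, 23)])
READ a @v5: history=[(2, 4)] -> pick v2 -> 4
READ b @v5: history=[(3, 8)] -> pick v3 -> 8
v6: WRITE d=1  (d history now [(5, 23), (6, 1)])
v7: WRITE b=12  (b history now [(3, 8), (7, 12)])
READ b @v2: history=[(3, 8), (7, 12)] -> no version <= 2 -> NONE
READ c @v4: history=[(1, 26), (4, 1)] -> pick v4 -> 1
v8: WRITE d=15  (d history now [(5, 23), (6, 1), (8, 15)])
READ d @v3: history=[(5, 23), (6, 1), (8, 15)] -> no version <= 3 -> NONE
READ b @v7: history=[(3, 8), (7, 12)] -> pick v7 -> 12
v9: WRITE b=25  (b history now [(3, 8), (7, 12), (9, 25)])
READ d @v3: history=[(5, 23), (6, 1), (8, 15)] -> no version <= 3 -> NONE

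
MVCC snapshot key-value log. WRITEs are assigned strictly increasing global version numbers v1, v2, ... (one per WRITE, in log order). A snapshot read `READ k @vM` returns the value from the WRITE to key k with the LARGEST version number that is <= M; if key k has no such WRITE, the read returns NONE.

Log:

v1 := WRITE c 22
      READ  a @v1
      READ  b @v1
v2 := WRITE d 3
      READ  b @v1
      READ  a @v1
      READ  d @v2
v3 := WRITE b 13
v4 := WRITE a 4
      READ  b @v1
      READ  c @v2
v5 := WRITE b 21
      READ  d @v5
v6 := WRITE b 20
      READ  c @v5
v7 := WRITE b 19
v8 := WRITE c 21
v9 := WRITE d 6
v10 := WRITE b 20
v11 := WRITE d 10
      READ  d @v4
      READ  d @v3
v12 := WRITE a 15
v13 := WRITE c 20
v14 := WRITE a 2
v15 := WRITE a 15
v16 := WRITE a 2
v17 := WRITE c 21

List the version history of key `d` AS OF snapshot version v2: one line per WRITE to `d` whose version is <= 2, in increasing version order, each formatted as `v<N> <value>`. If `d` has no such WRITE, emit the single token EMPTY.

Answer: v2 3

Derivation:
Scan writes for key=d with version <= 2:
  v1 WRITE c 22 -> skip
  v2 WRITE d 3 -> keep
  v3 WRITE b 13 -> skip
  v4 WRITE a 4 -> skip
  v5 WRITE b 21 -> skip
  v6 WRITE b 20 -> skip
  v7 WRITE b 19 -> skip
  v8 WRITE c 21 -> skip
  v9 WRITE d 6 -> drop (> snap)
  v10 WRITE b 20 -> skip
  v11 WRITE d 10 -> drop (> snap)
  v12 WRITE a 15 -> skip
  v13 WRITE c 20 -> skip
  v14 WRITE a 2 -> skip
  v15 WRITE a 15 -> skip
  v16 WRITE a 2 -> skip
  v17 WRITE c 21 -> skip
Collected: [(2, 3)]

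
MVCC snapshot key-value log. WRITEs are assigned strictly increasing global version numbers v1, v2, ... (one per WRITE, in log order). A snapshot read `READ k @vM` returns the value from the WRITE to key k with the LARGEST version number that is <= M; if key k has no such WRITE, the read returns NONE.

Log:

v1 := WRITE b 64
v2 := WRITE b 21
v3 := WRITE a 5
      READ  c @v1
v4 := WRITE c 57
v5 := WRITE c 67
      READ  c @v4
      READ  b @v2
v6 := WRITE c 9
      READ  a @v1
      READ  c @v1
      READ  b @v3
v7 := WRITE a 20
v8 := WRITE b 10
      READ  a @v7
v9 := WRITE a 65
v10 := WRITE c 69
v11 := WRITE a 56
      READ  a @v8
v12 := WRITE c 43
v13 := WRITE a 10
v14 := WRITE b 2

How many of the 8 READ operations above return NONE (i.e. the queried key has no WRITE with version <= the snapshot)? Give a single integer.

v1: WRITE b=64  (b history now [(1, 64)])
v2: WRITE b=21  (b history now [(1, 64), (2, 21)])
v3: WRITE a=5  (a history now [(3, 5)])
READ c @v1: history=[] -> no version <= 1 -> NONE
v4: WRITE c=57  (c history now [(4, 57)])
v5: WRITE c=67  (c history now [(4, 57), (5, 67)])
READ c @v4: history=[(4, 57), (5, 67)] -> pick v4 -> 57
READ b @v2: history=[(1, 64), (2, 21)] -> pick v2 -> 21
v6: WRITE c=9  (c history now [(4, 57), (5, 67), (6, 9)])
READ a @v1: history=[(3, 5)] -> no version <= 1 -> NONE
READ c @v1: history=[(4, 57), (5, 67), (6, 9)] -> no version <= 1 -> NONE
READ b @v3: history=[(1, 64), (2, 21)] -> pick v2 -> 21
v7: WRITE a=20  (a history now [(3, 5), (7, 20)])
v8: WRITE b=10  (b history now [(1, 64), (2, 21), (8, 10)])
READ a @v7: history=[(3, 5), (7, 20)] -> pick v7 -> 20
v9: WRITE a=65  (a history now [(3, 5), (7, 20), (9, 65)])
v10: WRITE c=69  (c history now [(4, 57), (5, 67), (6, 9), (10, 69)])
v11: WRITE a=56  (a history now [(3, 5), (7, 20), (9, 65), (11, 56)])
READ a @v8: history=[(3, 5), (7, 20), (9, 65), (11, 56)] -> pick v7 -> 20
v12: WRITE c=43  (c history now [(4, 57), (5, 67), (6, 9), (10, 69), (12, 43)])
v13: WRITE a=10  (a history now [(3, 5), (7, 20), (9, 65), (11, 56), (13, 10)])
v14: WRITE b=2  (b history now [(1, 64), (2, 21), (8, 10), (14, 2)])
Read results in order: ['NONE', '57', '21', 'NONE', 'NONE', '21', '20', '20']
NONE count = 3

Answer: 3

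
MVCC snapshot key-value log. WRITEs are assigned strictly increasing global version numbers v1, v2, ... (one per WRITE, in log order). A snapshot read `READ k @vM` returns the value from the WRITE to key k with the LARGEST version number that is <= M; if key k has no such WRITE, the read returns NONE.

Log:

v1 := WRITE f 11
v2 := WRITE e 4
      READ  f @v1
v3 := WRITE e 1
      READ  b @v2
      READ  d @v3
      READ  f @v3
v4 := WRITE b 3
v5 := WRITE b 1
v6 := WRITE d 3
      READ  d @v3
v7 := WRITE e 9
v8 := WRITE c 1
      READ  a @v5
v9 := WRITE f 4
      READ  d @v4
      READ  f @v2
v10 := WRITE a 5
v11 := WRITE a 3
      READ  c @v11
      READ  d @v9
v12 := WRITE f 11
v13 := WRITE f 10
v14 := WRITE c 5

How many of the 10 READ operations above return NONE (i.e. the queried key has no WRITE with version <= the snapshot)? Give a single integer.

v1: WRITE f=11  (f history now [(1, 11)])
v2: WRITE e=4  (e history now [(2, 4)])
READ f @v1: history=[(1, 11)] -> pick v1 -> 11
v3: WRITE e=1  (e history now [(2, 4), (3, 1)])
READ b @v2: history=[] -> no version <= 2 -> NONE
READ d @v3: history=[] -> no version <= 3 -> NONE
READ f @v3: history=[(1, 11)] -> pick v1 -> 11
v4: WRITE b=3  (b history now [(4, 3)])
v5: WRITE b=1  (b history now [(4, 3), (5, 1)])
v6: WRITE d=3  (d history now [(6, 3)])
READ d @v3: history=[(6, 3)] -> no version <= 3 -> NONE
v7: WRITE e=9  (e history now [(2, 4), (3, 1), (7, 9)])
v8: WRITE c=1  (c history now [(8, 1)])
READ a @v5: history=[] -> no version <= 5 -> NONE
v9: WRITE f=4  (f history now [(1, 11), (9, 4)])
READ d @v4: history=[(6, 3)] -> no version <= 4 -> NONE
READ f @v2: history=[(1, 11), (9, 4)] -> pick v1 -> 11
v10: WRITE a=5  (a history now [(10, 5)])
v11: WRITE a=3  (a history now [(10, 5), (11, 3)])
READ c @v11: history=[(8, 1)] -> pick v8 -> 1
READ d @v9: history=[(6, 3)] -> pick v6 -> 3
v12: WRITE f=11  (f history now [(1, 11), (9, 4), (12, 11)])
v13: WRITE f=10  (f history now [(1, 11), (9, 4), (12, 11), (13, 10)])
v14: WRITE c=5  (c history now [(8, 1), (14, 5)])
Read results in order: ['11', 'NONE', 'NONE', '11', 'NONE', 'NONE', 'NONE', '11', '1', '3']
NONE count = 5

Answer: 5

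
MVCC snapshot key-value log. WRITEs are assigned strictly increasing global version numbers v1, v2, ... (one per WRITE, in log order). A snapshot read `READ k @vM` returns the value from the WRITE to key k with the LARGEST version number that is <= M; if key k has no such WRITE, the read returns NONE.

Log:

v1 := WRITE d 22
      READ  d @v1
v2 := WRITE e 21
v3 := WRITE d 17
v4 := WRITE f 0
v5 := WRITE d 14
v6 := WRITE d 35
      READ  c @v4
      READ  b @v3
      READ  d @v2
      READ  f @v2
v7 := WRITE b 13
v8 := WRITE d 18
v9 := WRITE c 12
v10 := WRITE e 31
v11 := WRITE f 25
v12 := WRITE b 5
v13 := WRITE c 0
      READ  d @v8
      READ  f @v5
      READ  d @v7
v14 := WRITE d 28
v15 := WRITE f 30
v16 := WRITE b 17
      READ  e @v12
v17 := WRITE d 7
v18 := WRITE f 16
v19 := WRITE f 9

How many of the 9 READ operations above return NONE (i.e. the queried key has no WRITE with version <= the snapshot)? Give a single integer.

Answer: 3

Derivation:
v1: WRITE d=22  (d history now [(1, 22)])
READ d @v1: history=[(1, 22)] -> pick v1 -> 22
v2: WRITE e=21  (e history now [(2, 21)])
v3: WRITE d=17  (d history now [(1, 22), (3, 17)])
v4: WRITE f=0  (f history now [(4, 0)])
v5: WRITE d=14  (d history now [(1, 22), (3, 17), (5, 14)])
v6: WRITE d=35  (d history now [(1, 22), (3, 17), (5, 14), (6, 35)])
READ c @v4: history=[] -> no version <= 4 -> NONE
READ b @v3: history=[] -> no version <= 3 -> NONE
READ d @v2: history=[(1, 22), (3, 17), (5, 14), (6, 35)] -> pick v1 -> 22
READ f @v2: history=[(4, 0)] -> no version <= 2 -> NONE
v7: WRITE b=13  (b history now [(7, 13)])
v8: WRITE d=18  (d history now [(1, 22), (3, 17), (5, 14), (6, 35), (8, 18)])
v9: WRITE c=12  (c history now [(9, 12)])
v10: WRITE e=31  (e history now [(2, 21), (10, 31)])
v11: WRITE f=25  (f history now [(4, 0), (11, 25)])
v12: WRITE b=5  (b history now [(7, 13), (12, 5)])
v13: WRITE c=0  (c history now [(9, 12), (13, 0)])
READ d @v8: history=[(1, 22), (3, 17), (5, 14), (6, 35), (8, 18)] -> pick v8 -> 18
READ f @v5: history=[(4, 0), (11, 25)] -> pick v4 -> 0
READ d @v7: history=[(1, 22), (3, 17), (5, 14), (6, 35), (8, 18)] -> pick v6 -> 35
v14: WRITE d=28  (d history now [(1, 22), (3, 17), (5, 14), (6, 35), (8, 18), (14, 28)])
v15: WRITE f=30  (f history now [(4, 0), (11, 25), (15, 30)])
v16: WRITE b=17  (b history now [(7, 13), (12, 5), (16, 17)])
READ e @v12: history=[(2, 21), (10, 31)] -> pick v10 -> 31
v17: WRITE d=7  (d history now [(1, 22), (3, 17), (5, 14), (6, 35), (8, 18), (14, 28), (17, 7)])
v18: WRITE f=16  (f history now [(4, 0), (11, 25), (15, 30), (18, 16)])
v19: WRITE f=9  (f history now [(4, 0), (11, 25), (15, 30), (18, 16), (19, 9)])
Read results in order: ['22', 'NONE', 'NONE', '22', 'NONE', '18', '0', '35', '31']
NONE count = 3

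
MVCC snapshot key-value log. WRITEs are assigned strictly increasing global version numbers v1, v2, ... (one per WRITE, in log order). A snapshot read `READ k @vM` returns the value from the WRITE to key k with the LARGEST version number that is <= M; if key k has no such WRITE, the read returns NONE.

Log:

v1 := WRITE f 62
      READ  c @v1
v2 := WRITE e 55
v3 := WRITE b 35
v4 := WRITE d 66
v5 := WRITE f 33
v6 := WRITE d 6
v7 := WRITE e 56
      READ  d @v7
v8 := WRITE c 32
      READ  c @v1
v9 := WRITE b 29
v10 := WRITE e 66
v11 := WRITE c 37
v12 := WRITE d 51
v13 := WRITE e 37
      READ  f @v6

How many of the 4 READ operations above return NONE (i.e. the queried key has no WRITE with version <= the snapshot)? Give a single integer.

v1: WRITE f=62  (f history now [(1, 62)])
READ c @v1: history=[] -> no version <= 1 -> NONE
v2: WRITE e=55  (e history now [(2, 55)])
v3: WRITE b=35  (b history now [(3, 35)])
v4: WRITE d=66  (d history now [(4, 66)])
v5: WRITE f=33  (f history now [(1, 62), (5, 33)])
v6: WRITE d=6  (d history now [(4, 66), (6, 6)])
v7: WRITE e=56  (e history now [(2, 55), (7, 56)])
READ d @v7: history=[(4, 66), (6, 6)] -> pick v6 -> 6
v8: WRITE c=32  (c history now [(8, 32)])
READ c @v1: history=[(8, 32)] -> no version <= 1 -> NONE
v9: WRITE b=29  (b history now [(3, 35), (9, 29)])
v10: WRITE e=66  (e history now [(2, 55), (7, 56), (10, 66)])
v11: WRITE c=37  (c history now [(8, 32), (11, 37)])
v12: WRITE d=51  (d history now [(4, 66), (6, 6), (12, 51)])
v13: WRITE e=37  (e history now [(2, 55), (7, 56), (10, 66), (13, 37)])
READ f @v6: history=[(1, 62), (5, 33)] -> pick v5 -> 33
Read results in order: ['NONE', '6', 'NONE', '33']
NONE count = 2

Answer: 2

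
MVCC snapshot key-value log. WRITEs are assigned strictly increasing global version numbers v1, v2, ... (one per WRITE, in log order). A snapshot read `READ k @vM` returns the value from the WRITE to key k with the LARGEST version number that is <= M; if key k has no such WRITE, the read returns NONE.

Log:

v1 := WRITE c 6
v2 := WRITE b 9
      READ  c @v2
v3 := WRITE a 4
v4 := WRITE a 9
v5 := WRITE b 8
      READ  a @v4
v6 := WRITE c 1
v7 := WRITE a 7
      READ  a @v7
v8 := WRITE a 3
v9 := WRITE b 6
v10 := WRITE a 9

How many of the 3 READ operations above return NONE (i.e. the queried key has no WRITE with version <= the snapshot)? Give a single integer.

v1: WRITE c=6  (c history now [(1, 6)])
v2: WRITE b=9  (b history now [(2, 9)])
READ c @v2: history=[(1, 6)] -> pick v1 -> 6
v3: WRITE a=4  (a history now [(3, 4)])
v4: WRITE a=9  (a history now [(3, 4), (4, 9)])
v5: WRITE b=8  (b history now [(2, 9), (5, 8)])
READ a @v4: history=[(3, 4), (4, 9)] -> pick v4 -> 9
v6: WRITE c=1  (c history now [(1, 6), (6, 1)])
v7: WRITE a=7  (a history now [(3, 4), (4, 9), (7, 7)])
READ a @v7: history=[(3, 4), (4, 9), (7, 7)] -> pick v7 -> 7
v8: WRITE a=3  (a history now [(3, 4), (4, 9), (7, 7), (8, 3)])
v9: WRITE b=6  (b history now [(2, 9), (5, 8), (9, 6)])
v10: WRITE a=9  (a history now [(3, 4), (4, 9), (7, 7), (8, 3), (10, 9)])
Read results in order: ['6', '9', '7']
NONE count = 0

Answer: 0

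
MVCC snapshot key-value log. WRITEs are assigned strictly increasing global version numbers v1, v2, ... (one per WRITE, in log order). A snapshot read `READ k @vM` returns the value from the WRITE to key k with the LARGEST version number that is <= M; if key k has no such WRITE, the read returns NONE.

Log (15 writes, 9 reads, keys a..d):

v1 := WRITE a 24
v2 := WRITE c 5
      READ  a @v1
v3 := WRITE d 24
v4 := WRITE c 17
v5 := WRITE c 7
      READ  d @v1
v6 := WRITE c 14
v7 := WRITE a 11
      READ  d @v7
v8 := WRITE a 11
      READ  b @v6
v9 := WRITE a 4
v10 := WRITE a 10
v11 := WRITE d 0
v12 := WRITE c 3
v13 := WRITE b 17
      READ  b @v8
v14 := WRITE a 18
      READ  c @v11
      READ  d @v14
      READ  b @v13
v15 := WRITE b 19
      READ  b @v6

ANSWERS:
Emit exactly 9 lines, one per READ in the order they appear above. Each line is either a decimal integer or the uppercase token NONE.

Answer: 24
NONE
24
NONE
NONE
14
0
17
NONE

Derivation:
v1: WRITE a=24  (a history now [(1, 24)])
v2: WRITE c=5  (c history now [(2, 5)])
READ a @v1: history=[(1, 24)] -> pick v1 -> 24
v3: WRITE d=24  (d history now [(3, 24)])
v4: WRITE c=17  (c history now [(2, 5), (4, 17)])
v5: WRITE c=7  (c history now [(2, 5), (4, 17), (5, 7)])
READ d @v1: history=[(3, 24)] -> no version <= 1 -> NONE
v6: WRITE c=14  (c history now [(2, 5), (4, 17), (5, 7), (6, 14)])
v7: WRITE a=11  (a history now [(1, 24), (7, 11)])
READ d @v7: history=[(3, 24)] -> pick v3 -> 24
v8: WRITE a=11  (a history now [(1, 24), (7, 11), (8, 11)])
READ b @v6: history=[] -> no version <= 6 -> NONE
v9: WRITE a=4  (a history now [(1, 24), (7, 11), (8, 11), (9, 4)])
v10: WRITE a=10  (a history now [(1, 24), (7, 11), (8, 11), (9, 4), (10, 10)])
v11: WRITE d=0  (d history now [(3, 24), (11, 0)])
v12: WRITE c=3  (c history now [(2, 5), (4, 17), (5, 7), (6, 14), (12, 3)])
v13: WRITE b=17  (b history now [(13, 17)])
READ b @v8: history=[(13, 17)] -> no version <= 8 -> NONE
v14: WRITE a=18  (a history now [(1, 24), (7, 11), (8, 11), (9, 4), (10, 10), (14, 18)])
READ c @v11: history=[(2, 5), (4, 17), (5, 7), (6, 14), (12, 3)] -> pick v6 -> 14
READ d @v14: history=[(3, 24), (11, 0)] -> pick v11 -> 0
READ b @v13: history=[(13, 17)] -> pick v13 -> 17
v15: WRITE b=19  (b history now [(13, 17), (15, 19)])
READ b @v6: history=[(13, 17), (15, 19)] -> no version <= 6 -> NONE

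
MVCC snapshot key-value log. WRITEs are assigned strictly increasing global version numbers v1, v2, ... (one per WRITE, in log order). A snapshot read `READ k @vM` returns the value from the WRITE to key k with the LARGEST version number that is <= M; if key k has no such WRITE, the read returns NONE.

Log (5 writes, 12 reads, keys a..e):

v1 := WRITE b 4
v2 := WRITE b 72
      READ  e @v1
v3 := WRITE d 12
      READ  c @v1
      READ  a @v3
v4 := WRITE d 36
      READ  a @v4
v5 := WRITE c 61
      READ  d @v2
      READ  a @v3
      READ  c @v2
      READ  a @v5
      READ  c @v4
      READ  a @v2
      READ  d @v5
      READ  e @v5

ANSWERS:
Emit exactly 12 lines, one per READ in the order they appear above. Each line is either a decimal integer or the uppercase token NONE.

Answer: NONE
NONE
NONE
NONE
NONE
NONE
NONE
NONE
NONE
NONE
36
NONE

Derivation:
v1: WRITE b=4  (b history now [(1, 4)])
v2: WRITE b=72  (b history now [(1, 4), (2, 72)])
READ e @v1: history=[] -> no version <= 1 -> NONE
v3: WRITE d=12  (d history now [(3, 12)])
READ c @v1: history=[] -> no version <= 1 -> NONE
READ a @v3: history=[] -> no version <= 3 -> NONE
v4: WRITE d=36  (d history now [(3, 12), (4, 36)])
READ a @v4: history=[] -> no version <= 4 -> NONE
v5: WRITE c=61  (c history now [(5, 61)])
READ d @v2: history=[(3, 12), (4, 36)] -> no version <= 2 -> NONE
READ a @v3: history=[] -> no version <= 3 -> NONE
READ c @v2: history=[(5, 61)] -> no version <= 2 -> NONE
READ a @v5: history=[] -> no version <= 5 -> NONE
READ c @v4: history=[(5, 61)] -> no version <= 4 -> NONE
READ a @v2: history=[] -> no version <= 2 -> NONE
READ d @v5: history=[(3, 12), (4, 36)] -> pick v4 -> 36
READ e @v5: history=[] -> no version <= 5 -> NONE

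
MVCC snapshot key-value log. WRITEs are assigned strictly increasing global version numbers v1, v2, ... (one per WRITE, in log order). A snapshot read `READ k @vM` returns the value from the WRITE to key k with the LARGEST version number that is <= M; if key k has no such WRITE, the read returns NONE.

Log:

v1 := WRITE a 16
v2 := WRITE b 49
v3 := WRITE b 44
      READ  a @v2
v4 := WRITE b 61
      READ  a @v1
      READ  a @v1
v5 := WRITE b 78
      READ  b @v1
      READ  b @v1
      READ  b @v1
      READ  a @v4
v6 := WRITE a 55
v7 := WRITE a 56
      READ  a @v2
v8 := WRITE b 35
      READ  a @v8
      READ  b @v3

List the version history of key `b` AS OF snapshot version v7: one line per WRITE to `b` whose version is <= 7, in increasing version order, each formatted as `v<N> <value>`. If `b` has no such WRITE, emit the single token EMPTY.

Scan writes for key=b with version <= 7:
  v1 WRITE a 16 -> skip
  v2 WRITE b 49 -> keep
  v3 WRITE b 44 -> keep
  v4 WRITE b 61 -> keep
  v5 WRITE b 78 -> keep
  v6 WRITE a 55 -> skip
  v7 WRITE a 56 -> skip
  v8 WRITE b 35 -> drop (> snap)
Collected: [(2, 49), (3, 44), (4, 61), (5, 78)]

Answer: v2 49
v3 44
v4 61
v5 78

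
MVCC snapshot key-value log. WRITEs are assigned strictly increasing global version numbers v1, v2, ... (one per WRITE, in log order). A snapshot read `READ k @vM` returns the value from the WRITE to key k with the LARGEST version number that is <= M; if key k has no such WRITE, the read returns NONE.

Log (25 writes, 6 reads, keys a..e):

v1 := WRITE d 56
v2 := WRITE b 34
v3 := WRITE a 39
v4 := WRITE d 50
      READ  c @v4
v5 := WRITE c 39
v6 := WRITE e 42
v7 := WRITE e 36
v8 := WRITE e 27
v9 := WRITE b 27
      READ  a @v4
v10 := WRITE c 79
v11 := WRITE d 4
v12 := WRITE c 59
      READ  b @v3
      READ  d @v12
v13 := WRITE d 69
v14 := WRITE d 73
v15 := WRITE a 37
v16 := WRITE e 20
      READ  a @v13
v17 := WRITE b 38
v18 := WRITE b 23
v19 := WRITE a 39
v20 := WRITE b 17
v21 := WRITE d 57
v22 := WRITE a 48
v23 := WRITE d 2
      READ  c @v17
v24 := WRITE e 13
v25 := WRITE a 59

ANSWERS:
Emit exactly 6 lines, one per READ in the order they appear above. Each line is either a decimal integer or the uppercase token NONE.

Answer: NONE
39
34
4
39
59

Derivation:
v1: WRITE d=56  (d history now [(1, 56)])
v2: WRITE b=34  (b history now [(2, 34)])
v3: WRITE a=39  (a history now [(3, 39)])
v4: WRITE d=50  (d history now [(1, 56), (4, 50)])
READ c @v4: history=[] -> no version <= 4 -> NONE
v5: WRITE c=39  (c history now [(5, 39)])
v6: WRITE e=42  (e history now [(6, 42)])
v7: WRITE e=36  (e history now [(6, 42), (7, 36)])
v8: WRITE e=27  (e history now [(6, 42), (7, 36), (8, 27)])
v9: WRITE b=27  (b history now [(2, 34), (9, 27)])
READ a @v4: history=[(3, 39)] -> pick v3 -> 39
v10: WRITE c=79  (c history now [(5, 39), (10, 79)])
v11: WRITE d=4  (d history now [(1, 56), (4, 50), (11, 4)])
v12: WRITE c=59  (c history now [(5, 39), (10, 79), (12, 59)])
READ b @v3: history=[(2, 34), (9, 27)] -> pick v2 -> 34
READ d @v12: history=[(1, 56), (4, 50), (11, 4)] -> pick v11 -> 4
v13: WRITE d=69  (d history now [(1, 56), (4, 50), (11, 4), (13, 69)])
v14: WRITE d=73  (d history now [(1, 56), (4, 50), (11, 4), (13, 69), (14, 73)])
v15: WRITE a=37  (a history now [(3, 39), (15, 37)])
v16: WRITE e=20  (e history now [(6, 42), (7, 36), (8, 27), (16, 20)])
READ a @v13: history=[(3, 39), (15, 37)] -> pick v3 -> 39
v17: WRITE b=38  (b history now [(2, 34), (9, 27), (17, 38)])
v18: WRITE b=23  (b history now [(2, 34), (9, 27), (17, 38), (18, 23)])
v19: WRITE a=39  (a history now [(3, 39), (15, 37), (19, 39)])
v20: WRITE b=17  (b history now [(2, 34), (9, 27), (17, 38), (18, 23), (20, 17)])
v21: WRITE d=57  (d history now [(1, 56), (4, 50), (11, 4), (13, 69), (14, 73), (21, 57)])
v22: WRITE a=48  (a history now [(3, 39), (15, 37), (19, 39), (22, 48)])
v23: WRITE d=2  (d history now [(1, 56), (4, 50), (11, 4), (13, 69), (14, 73), (21, 57), (23, 2)])
READ c @v17: history=[(5, 39), (10, 79), (12, 59)] -> pick v12 -> 59
v24: WRITE e=13  (e history now [(6, 42), (7, 36), (8, 27), (16, 20), (24, 13)])
v25: WRITE a=59  (a history now [(3, 39), (15, 37), (19, 39), (22, 48), (25, 59)])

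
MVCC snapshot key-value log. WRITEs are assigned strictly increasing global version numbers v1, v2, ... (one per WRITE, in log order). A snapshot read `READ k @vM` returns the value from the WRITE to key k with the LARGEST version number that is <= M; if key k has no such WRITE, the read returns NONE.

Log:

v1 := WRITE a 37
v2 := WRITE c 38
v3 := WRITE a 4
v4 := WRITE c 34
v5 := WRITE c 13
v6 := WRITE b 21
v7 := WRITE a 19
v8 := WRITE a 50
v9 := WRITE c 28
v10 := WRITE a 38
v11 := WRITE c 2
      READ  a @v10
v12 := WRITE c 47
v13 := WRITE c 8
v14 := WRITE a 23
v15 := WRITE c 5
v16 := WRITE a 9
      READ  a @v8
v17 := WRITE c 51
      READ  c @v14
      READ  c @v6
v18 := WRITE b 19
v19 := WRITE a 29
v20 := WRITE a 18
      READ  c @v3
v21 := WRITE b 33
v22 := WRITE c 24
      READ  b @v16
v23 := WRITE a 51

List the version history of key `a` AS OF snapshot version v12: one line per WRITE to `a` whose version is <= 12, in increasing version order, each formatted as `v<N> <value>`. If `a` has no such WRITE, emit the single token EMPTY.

Scan writes for key=a with version <= 12:
  v1 WRITE a 37 -> keep
  v2 WRITE c 38 -> skip
  v3 WRITE a 4 -> keep
  v4 WRITE c 34 -> skip
  v5 WRITE c 13 -> skip
  v6 WRITE b 21 -> skip
  v7 WRITE a 19 -> keep
  v8 WRITE a 50 -> keep
  v9 WRITE c 28 -> skip
  v10 WRITE a 38 -> keep
  v11 WRITE c 2 -> skip
  v12 WRITE c 47 -> skip
  v13 WRITE c 8 -> skip
  v14 WRITE a 23 -> drop (> snap)
  v15 WRITE c 5 -> skip
  v16 WRITE a 9 -> drop (> snap)
  v17 WRITE c 51 -> skip
  v18 WRITE b 19 -> skip
  v19 WRITE a 29 -> drop (> snap)
  v20 WRITE a 18 -> drop (> snap)
  v21 WRITE b 33 -> skip
  v22 WRITE c 24 -> skip
  v23 WRITE a 51 -> drop (> snap)
Collected: [(1, 37), (3, 4), (7, 19), (8, 50), (10, 38)]

Answer: v1 37
v3 4
v7 19
v8 50
v10 38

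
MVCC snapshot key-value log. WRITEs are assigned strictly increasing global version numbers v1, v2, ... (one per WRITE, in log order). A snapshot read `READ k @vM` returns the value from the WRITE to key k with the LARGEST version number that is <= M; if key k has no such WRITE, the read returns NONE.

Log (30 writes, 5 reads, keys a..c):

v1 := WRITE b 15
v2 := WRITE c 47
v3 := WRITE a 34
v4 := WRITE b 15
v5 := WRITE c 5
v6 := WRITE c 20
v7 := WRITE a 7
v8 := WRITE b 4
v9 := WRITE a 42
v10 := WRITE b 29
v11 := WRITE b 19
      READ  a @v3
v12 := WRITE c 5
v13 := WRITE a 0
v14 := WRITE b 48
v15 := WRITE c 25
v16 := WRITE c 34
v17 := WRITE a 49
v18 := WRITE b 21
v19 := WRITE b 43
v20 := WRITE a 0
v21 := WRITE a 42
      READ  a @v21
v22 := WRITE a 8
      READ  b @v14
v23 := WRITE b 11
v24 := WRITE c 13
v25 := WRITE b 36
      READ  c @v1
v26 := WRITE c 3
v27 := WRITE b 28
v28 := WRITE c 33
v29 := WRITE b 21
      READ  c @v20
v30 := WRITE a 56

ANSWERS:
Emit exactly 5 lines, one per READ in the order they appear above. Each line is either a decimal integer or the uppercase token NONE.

v1: WRITE b=15  (b history now [(1, 15)])
v2: WRITE c=47  (c history now [(2, 47)])
v3: WRITE a=34  (a history now [(3, 34)])
v4: WRITE b=15  (b history now [(1, 15), (4, 15)])
v5: WRITE c=5  (c history now [(2, 47), (5, 5)])
v6: WRITE c=20  (c history now [(2, 47), (5, 5), (6, 20)])
v7: WRITE a=7  (a history now [(3, 34), (7, 7)])
v8: WRITE b=4  (b history now [(1, 15), (4, 15), (8, 4)])
v9: WRITE a=42  (a history now [(3, 34), (7, 7), (9, 42)])
v10: WRITE b=29  (b history now [(1, 15), (4, 15), (8, 4), (10, 29)])
v11: WRITE b=19  (b history now [(1, 15), (4, 15), (8, 4), (10, 29), (11, 19)])
READ a @v3: history=[(3, 34), (7, 7), (9, 42)] -> pick v3 -> 34
v12: WRITE c=5  (c history now [(2, 47), (5, 5), (6, 20), (12, 5)])
v13: WRITE a=0  (a history now [(3, 34), (7, 7), (9, 42), (13, 0)])
v14: WRITE b=48  (b history now [(1, 15), (4, 15), (8, 4), (10, 29), (11, 19), (14, 48)])
v15: WRITE c=25  (c history now [(2, 47), (5, 5), (6, 20), (12, 5), (15, 25)])
v16: WRITE c=34  (c history now [(2, 47), (5, 5), (6, 20), (12, 5), (15, 25), (16, 34)])
v17: WRITE a=49  (a history now [(3, 34), (7, 7), (9, 42), (13, 0), (17, 49)])
v18: WRITE b=21  (b history now [(1, 15), (4, 15), (8, 4), (10, 29), (11, 19), (14, 48), (18, 21)])
v19: WRITE b=43  (b history now [(1, 15), (4, 15), (8, 4), (10, 29), (11, 19), (14, 48), (18, 21), (19, 43)])
v20: WRITE a=0  (a history now [(3, 34), (7, 7), (9, 42), (13, 0), (17, 49), (20, 0)])
v21: WRITE a=42  (a history now [(3, 34), (7, 7), (9, 42), (13, 0), (17, 49), (20, 0), (21, 42)])
READ a @v21: history=[(3, 34), (7, 7), (9, 42), (13, 0), (17, 49), (20, 0), (21, 42)] -> pick v21 -> 42
v22: WRITE a=8  (a history now [(3, 34), (7, 7), (9, 42), (13, 0), (17, 49), (20, 0), (21, 42), (22, 8)])
READ b @v14: history=[(1, 15), (4, 15), (8, 4), (10, 29), (11, 19), (14, 48), (18, 21), (19, 43)] -> pick v14 -> 48
v23: WRITE b=11  (b history now [(1, 15), (4, 15), (8, 4), (10, 29), (11, 19), (14, 48), (18, 21), (19, 43), (23, 11)])
v24: WRITE c=13  (c history now [(2, 47), (5, 5), (6, 20), (12, 5), (15, 25), (16, 34), (24, 13)])
v25: WRITE b=36  (b history now [(1, 15), (4, 15), (8, 4), (10, 29), (11, 19), (14, 48), (18, 21), (19, 43), (23, 11), (25, 36)])
READ c @v1: history=[(2, 47), (5, 5), (6, 20), (12, 5), (15, 25), (16, 34), (24, 13)] -> no version <= 1 -> NONE
v26: WRITE c=3  (c history now [(2, 47), (5, 5), (6, 20), (12, 5), (15, 25), (16, 34), (24, 13), (26, 3)])
v27: WRITE b=28  (b history now [(1, 15), (4, 15), (8, 4), (10, 29), (11, 19), (14, 48), (18, 21), (19, 43), (23, 11), (25, 36), (27, 28)])
v28: WRITE c=33  (c history now [(2, 47), (5, 5), (6, 20), (12, 5), (15, 25), (16, 34), (24, 13), (26, 3), (28, 33)])
v29: WRITE b=21  (b history now [(1, 15), (4, 15), (8, 4), (10, 29), (11, 19), (14, 48), (18, 21), (19, 43), (23, 11), (25, 36), (27, 28), (29, 21)])
READ c @v20: history=[(2, 47), (5, 5), (6, 20), (12, 5), (15, 25), (16, 34), (24, 13), (26, 3), (28, 33)] -> pick v16 -> 34
v30: WRITE a=56  (a history now [(3, 34), (7, 7), (9, 42), (13, 0), (17, 49), (20, 0), (21, 42), (22, 8), (30, 56)])

Answer: 34
42
48
NONE
34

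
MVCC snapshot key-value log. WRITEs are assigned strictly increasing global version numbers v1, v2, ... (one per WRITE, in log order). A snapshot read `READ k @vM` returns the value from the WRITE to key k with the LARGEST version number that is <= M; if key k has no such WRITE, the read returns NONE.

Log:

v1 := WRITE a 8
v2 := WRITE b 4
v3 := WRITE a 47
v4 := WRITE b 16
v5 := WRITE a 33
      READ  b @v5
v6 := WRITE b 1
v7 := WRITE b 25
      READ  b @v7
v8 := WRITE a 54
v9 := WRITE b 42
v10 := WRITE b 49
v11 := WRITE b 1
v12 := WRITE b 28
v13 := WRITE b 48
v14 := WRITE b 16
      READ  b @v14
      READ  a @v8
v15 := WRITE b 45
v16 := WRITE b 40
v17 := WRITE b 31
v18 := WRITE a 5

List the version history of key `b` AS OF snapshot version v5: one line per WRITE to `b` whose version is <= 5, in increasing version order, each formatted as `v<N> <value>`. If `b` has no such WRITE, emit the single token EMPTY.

Answer: v2 4
v4 16

Derivation:
Scan writes for key=b with version <= 5:
  v1 WRITE a 8 -> skip
  v2 WRITE b 4 -> keep
  v3 WRITE a 47 -> skip
  v4 WRITE b 16 -> keep
  v5 WRITE a 33 -> skip
  v6 WRITE b 1 -> drop (> snap)
  v7 WRITE b 25 -> drop (> snap)
  v8 WRITE a 54 -> skip
  v9 WRITE b 42 -> drop (> snap)
  v10 WRITE b 49 -> drop (> snap)
  v11 WRITE b 1 -> drop (> snap)
  v12 WRITE b 28 -> drop (> snap)
  v13 WRITE b 48 -> drop (> snap)
  v14 WRITE b 16 -> drop (> snap)
  v15 WRITE b 45 -> drop (> snap)
  v16 WRITE b 40 -> drop (> snap)
  v17 WRITE b 31 -> drop (> snap)
  v18 WRITE a 5 -> skip
Collected: [(2, 4), (4, 16)]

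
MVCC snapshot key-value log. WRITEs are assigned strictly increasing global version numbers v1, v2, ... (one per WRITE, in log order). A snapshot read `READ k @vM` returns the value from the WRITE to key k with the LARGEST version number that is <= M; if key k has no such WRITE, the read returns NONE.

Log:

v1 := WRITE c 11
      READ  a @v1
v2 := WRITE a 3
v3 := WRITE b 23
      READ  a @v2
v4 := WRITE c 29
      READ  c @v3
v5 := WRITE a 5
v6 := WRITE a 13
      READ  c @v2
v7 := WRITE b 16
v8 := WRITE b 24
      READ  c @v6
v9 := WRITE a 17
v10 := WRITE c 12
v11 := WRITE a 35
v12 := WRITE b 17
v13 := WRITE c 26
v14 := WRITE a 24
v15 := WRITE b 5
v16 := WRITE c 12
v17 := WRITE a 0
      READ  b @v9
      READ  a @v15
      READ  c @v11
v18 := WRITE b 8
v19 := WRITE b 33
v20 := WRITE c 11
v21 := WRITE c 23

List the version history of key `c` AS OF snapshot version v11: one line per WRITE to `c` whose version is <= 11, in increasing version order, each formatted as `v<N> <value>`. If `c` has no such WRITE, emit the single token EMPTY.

Answer: v1 11
v4 29
v10 12

Derivation:
Scan writes for key=c with version <= 11:
  v1 WRITE c 11 -> keep
  v2 WRITE a 3 -> skip
  v3 WRITE b 23 -> skip
  v4 WRITE c 29 -> keep
  v5 WRITE a 5 -> skip
  v6 WRITE a 13 -> skip
  v7 WRITE b 16 -> skip
  v8 WRITE b 24 -> skip
  v9 WRITE a 17 -> skip
  v10 WRITE c 12 -> keep
  v11 WRITE a 35 -> skip
  v12 WRITE b 17 -> skip
  v13 WRITE c 26 -> drop (> snap)
  v14 WRITE a 24 -> skip
  v15 WRITE b 5 -> skip
  v16 WRITE c 12 -> drop (> snap)
  v17 WRITE a 0 -> skip
  v18 WRITE b 8 -> skip
  v19 WRITE b 33 -> skip
  v20 WRITE c 11 -> drop (> snap)
  v21 WRITE c 23 -> drop (> snap)
Collected: [(1, 11), (4, 29), (10, 12)]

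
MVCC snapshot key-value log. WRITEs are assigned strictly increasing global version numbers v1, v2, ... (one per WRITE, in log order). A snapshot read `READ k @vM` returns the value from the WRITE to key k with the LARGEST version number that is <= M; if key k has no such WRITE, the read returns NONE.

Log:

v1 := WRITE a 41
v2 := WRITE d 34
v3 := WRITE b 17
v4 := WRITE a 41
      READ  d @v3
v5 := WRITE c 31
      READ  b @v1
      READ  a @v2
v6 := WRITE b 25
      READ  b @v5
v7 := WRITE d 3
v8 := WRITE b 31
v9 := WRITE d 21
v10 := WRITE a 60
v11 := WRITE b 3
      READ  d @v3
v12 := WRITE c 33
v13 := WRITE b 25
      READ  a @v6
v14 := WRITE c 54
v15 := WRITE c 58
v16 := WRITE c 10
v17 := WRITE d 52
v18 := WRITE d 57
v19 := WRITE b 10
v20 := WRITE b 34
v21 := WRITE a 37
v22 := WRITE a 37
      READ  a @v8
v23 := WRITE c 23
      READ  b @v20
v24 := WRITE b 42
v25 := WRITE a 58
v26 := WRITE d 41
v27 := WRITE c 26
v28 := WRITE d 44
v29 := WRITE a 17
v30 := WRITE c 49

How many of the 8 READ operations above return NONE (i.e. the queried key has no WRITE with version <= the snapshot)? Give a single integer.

Answer: 1

Derivation:
v1: WRITE a=41  (a history now [(1, 41)])
v2: WRITE d=34  (d history now [(2, 34)])
v3: WRITE b=17  (b history now [(3, 17)])
v4: WRITE a=41  (a history now [(1, 41), (4, 41)])
READ d @v3: history=[(2, 34)] -> pick v2 -> 34
v5: WRITE c=31  (c history now [(5, 31)])
READ b @v1: history=[(3, 17)] -> no version <= 1 -> NONE
READ a @v2: history=[(1, 41), (4, 41)] -> pick v1 -> 41
v6: WRITE b=25  (b history now [(3, 17), (6, 25)])
READ b @v5: history=[(3, 17), (6, 25)] -> pick v3 -> 17
v7: WRITE d=3  (d history now [(2, 34), (7, 3)])
v8: WRITE b=31  (b history now [(3, 17), (6, 25), (8, 31)])
v9: WRITE d=21  (d history now [(2, 34), (7, 3), (9, 21)])
v10: WRITE a=60  (a history now [(1, 41), (4, 41), (10, 60)])
v11: WRITE b=3  (b history now [(3, 17), (6, 25), (8, 31), (11, 3)])
READ d @v3: history=[(2, 34), (7, 3), (9, 21)] -> pick v2 -> 34
v12: WRITE c=33  (c history now [(5, 31), (12, 33)])
v13: WRITE b=25  (b history now [(3, 17), (6, 25), (8, 31), (11, 3), (13, 25)])
READ a @v6: history=[(1, 41), (4, 41), (10, 60)] -> pick v4 -> 41
v14: WRITE c=54  (c history now [(5, 31), (12, 33), (14, 54)])
v15: WRITE c=58  (c history now [(5, 31), (12, 33), (14, 54), (15, 58)])
v16: WRITE c=10  (c history now [(5, 31), (12, 33), (14, 54), (15, 58), (16, 10)])
v17: WRITE d=52  (d history now [(2, 34), (7, 3), (9, 21), (17, 52)])
v18: WRITE d=57  (d history now [(2, 34), (7, 3), (9, 21), (17, 52), (18, 57)])
v19: WRITE b=10  (b history now [(3, 17), (6, 25), (8, 31), (11, 3), (13, 25), (19, 10)])
v20: WRITE b=34  (b history now [(3, 17), (6, 25), (8, 31), (11, 3), (13, 25), (19, 10), (20, 34)])
v21: WRITE a=37  (a history now [(1, 41), (4, 41), (10, 60), (21, 37)])
v22: WRITE a=37  (a history now [(1, 41), (4, 41), (10, 60), (21, 37), (22, 37)])
READ a @v8: history=[(1, 41), (4, 41), (10, 60), (21, 37), (22, 37)] -> pick v4 -> 41
v23: WRITE c=23  (c history now [(5, 31), (12, 33), (14, 54), (15, 58), (16, 10), (23, 23)])
READ b @v20: history=[(3, 17), (6, 25), (8, 31), (11, 3), (13, 25), (19, 10), (20, 34)] -> pick v20 -> 34
v24: WRITE b=42  (b history now [(3, 17), (6, 25), (8, 31), (11, 3), (13, 25), (19, 10), (20, 34), (24, 42)])
v25: WRITE a=58  (a history now [(1, 41), (4, 41), (10, 60), (21, 37), (22, 37), (25, 58)])
v26: WRITE d=41  (d history now [(2, 34), (7, 3), (9, 21), (17, 52), (18, 57), (26, 41)])
v27: WRITE c=26  (c history now [(5, 31), (12, 33), (14, 54), (15, 58), (16, 10), (23, 23), (27, 26)])
v28: WRITE d=44  (d history now [(2, 34), (7, 3), (9, 21), (17, 52), (18, 57), (26, 41), (28, 44)])
v29: WRITE a=17  (a history now [(1, 41), (4, 41), (10, 60), (21, 37), (22, 37), (25, 58), (29, 17)])
v30: WRITE c=49  (c history now [(5, 31), (12, 33), (14, 54), (15, 58), (16, 10), (23, 23), (27, 26), (30, 49)])
Read results in order: ['34', 'NONE', '41', '17', '34', '41', '41', '34']
NONE count = 1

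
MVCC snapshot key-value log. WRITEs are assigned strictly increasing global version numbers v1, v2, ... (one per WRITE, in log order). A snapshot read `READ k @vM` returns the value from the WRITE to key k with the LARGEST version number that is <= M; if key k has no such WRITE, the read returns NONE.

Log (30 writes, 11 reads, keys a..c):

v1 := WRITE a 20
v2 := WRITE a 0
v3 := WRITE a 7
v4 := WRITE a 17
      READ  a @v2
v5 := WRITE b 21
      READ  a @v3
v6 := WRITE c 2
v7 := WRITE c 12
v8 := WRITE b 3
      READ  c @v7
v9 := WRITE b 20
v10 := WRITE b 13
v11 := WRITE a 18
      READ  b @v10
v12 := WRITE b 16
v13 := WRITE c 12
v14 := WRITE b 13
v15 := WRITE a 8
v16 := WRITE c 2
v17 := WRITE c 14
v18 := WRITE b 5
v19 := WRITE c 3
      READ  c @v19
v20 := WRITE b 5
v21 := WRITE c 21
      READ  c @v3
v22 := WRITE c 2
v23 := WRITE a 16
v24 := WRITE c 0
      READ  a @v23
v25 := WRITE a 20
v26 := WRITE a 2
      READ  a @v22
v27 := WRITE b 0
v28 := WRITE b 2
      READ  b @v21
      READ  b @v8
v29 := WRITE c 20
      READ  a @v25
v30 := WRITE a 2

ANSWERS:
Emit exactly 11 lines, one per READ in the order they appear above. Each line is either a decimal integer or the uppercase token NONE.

Answer: 0
7
12
13
3
NONE
16
8
5
3
20

Derivation:
v1: WRITE a=20  (a history now [(1, 20)])
v2: WRITE a=0  (a history now [(1, 20), (2, 0)])
v3: WRITE a=7  (a history now [(1, 20), (2, 0), (3, 7)])
v4: WRITE a=17  (a history now [(1, 20), (2, 0), (3, 7), (4, 17)])
READ a @v2: history=[(1, 20), (2, 0), (3, 7), (4, 17)] -> pick v2 -> 0
v5: WRITE b=21  (b history now [(5, 21)])
READ a @v3: history=[(1, 20), (2, 0), (3, 7), (4, 17)] -> pick v3 -> 7
v6: WRITE c=2  (c history now [(6, 2)])
v7: WRITE c=12  (c history now [(6, 2), (7, 12)])
v8: WRITE b=3  (b history now [(5, 21), (8, 3)])
READ c @v7: history=[(6, 2), (7, 12)] -> pick v7 -> 12
v9: WRITE b=20  (b history now [(5, 21), (8, 3), (9, 20)])
v10: WRITE b=13  (b history now [(5, 21), (8, 3), (9, 20), (10, 13)])
v11: WRITE a=18  (a history now [(1, 20), (2, 0), (3, 7), (4, 17), (11, 18)])
READ b @v10: history=[(5, 21), (8, 3), (9, 20), (10, 13)] -> pick v10 -> 13
v12: WRITE b=16  (b history now [(5, 21), (8, 3), (9, 20), (10, 13), (12, 16)])
v13: WRITE c=12  (c history now [(6, 2), (7, 12), (13, 12)])
v14: WRITE b=13  (b history now [(5, 21), (8, 3), (9, 20), (10, 13), (12, 16), (14, 13)])
v15: WRITE a=8  (a history now [(1, 20), (2, 0), (3, 7), (4, 17), (11, 18), (15, 8)])
v16: WRITE c=2  (c history now [(6, 2), (7, 12), (13, 12), (16, 2)])
v17: WRITE c=14  (c history now [(6, 2), (7, 12), (13, 12), (16, 2), (17, 14)])
v18: WRITE b=5  (b history now [(5, 21), (8, 3), (9, 20), (10, 13), (12, 16), (14, 13), (18, 5)])
v19: WRITE c=3  (c history now [(6, 2), (7, 12), (13, 12), (16, 2), (17, 14), (19, 3)])
READ c @v19: history=[(6, 2), (7, 12), (13, 12), (16, 2), (17, 14), (19, 3)] -> pick v19 -> 3
v20: WRITE b=5  (b history now [(5, 21), (8, 3), (9, 20), (10, 13), (12, 16), (14, 13), (18, 5), (20, 5)])
v21: WRITE c=21  (c history now [(6, 2), (7, 12), (13, 12), (16, 2), (17, 14), (19, 3), (21, 21)])
READ c @v3: history=[(6, 2), (7, 12), (13, 12), (16, 2), (17, 14), (19, 3), (21, 21)] -> no version <= 3 -> NONE
v22: WRITE c=2  (c history now [(6, 2), (7, 12), (13, 12), (16, 2), (17, 14), (19, 3), (21, 21), (22, 2)])
v23: WRITE a=16  (a history now [(1, 20), (2, 0), (3, 7), (4, 17), (11, 18), (15, 8), (23, 16)])
v24: WRITE c=0  (c history now [(6, 2), (7, 12), (13, 12), (16, 2), (17, 14), (19, 3), (21, 21), (22, 2), (24, 0)])
READ a @v23: history=[(1, 20), (2, 0), (3, 7), (4, 17), (11, 18), (15, 8), (23, 16)] -> pick v23 -> 16
v25: WRITE a=20  (a history now [(1, 20), (2, 0), (3, 7), (4, 17), (11, 18), (15, 8), (23, 16), (25, 20)])
v26: WRITE a=2  (a history now [(1, 20), (2, 0), (3, 7), (4, 17), (11, 18), (15, 8), (23, 16), (25, 20), (26, 2)])
READ a @v22: history=[(1, 20), (2, 0), (3, 7), (4, 17), (11, 18), (15, 8), (23, 16), (25, 20), (26, 2)] -> pick v15 -> 8
v27: WRITE b=0  (b history now [(5, 21), (8, 3), (9, 20), (10, 13), (12, 16), (14, 13), (18, 5), (20, 5), (27, 0)])
v28: WRITE b=2  (b history now [(5, 21), (8, 3), (9, 20), (10, 13), (12, 16), (14, 13), (18, 5), (20, 5), (27, 0), (28, 2)])
READ b @v21: history=[(5, 21), (8, 3), (9, 20), (10, 13), (12, 16), (14, 13), (18, 5), (20, 5), (27, 0), (28, 2)] -> pick v20 -> 5
READ b @v8: history=[(5, 21), (8, 3), (9, 20), (10, 13), (12, 16), (14, 13), (18, 5), (20, 5), (27, 0), (28, 2)] -> pick v8 -> 3
v29: WRITE c=20  (c history now [(6, 2), (7, 12), (13, 12), (16, 2), (17, 14), (19, 3), (21, 21), (22, 2), (24, 0), (29, 20)])
READ a @v25: history=[(1, 20), (2, 0), (3, 7), (4, 17), (11, 18), (15, 8), (23, 16), (25, 20), (26, 2)] -> pick v25 -> 20
v30: WRITE a=2  (a history now [(1, 20), (2, 0), (3, 7), (4, 17), (11, 18), (15, 8), (23, 16), (25, 20), (26, 2), (30, 2)])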